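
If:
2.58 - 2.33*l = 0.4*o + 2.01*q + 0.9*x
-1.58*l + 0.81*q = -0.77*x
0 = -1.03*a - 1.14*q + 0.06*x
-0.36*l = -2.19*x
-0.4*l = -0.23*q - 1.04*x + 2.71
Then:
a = -29.16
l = 14.76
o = -218.00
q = 26.48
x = 2.43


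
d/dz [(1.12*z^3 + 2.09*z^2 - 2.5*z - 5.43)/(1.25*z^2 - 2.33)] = (1.4*z^4 - 4.7038*z^2 + 3.8356*z + 5.825)/(1.5625*z^4 - 5.825*z^2 + 5.4289)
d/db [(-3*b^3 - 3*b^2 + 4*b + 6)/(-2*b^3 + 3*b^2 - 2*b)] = (-15*b^4 + 28*b^3 + 30*b^2 - 36*b + 12)/(b^2*(4*b^4 - 12*b^3 + 17*b^2 - 12*b + 4))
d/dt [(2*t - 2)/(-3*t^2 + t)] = 2*(3*t^2 - 6*t + 1)/(t^2*(9*t^2 - 6*t + 1))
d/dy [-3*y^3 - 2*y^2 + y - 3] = -9*y^2 - 4*y + 1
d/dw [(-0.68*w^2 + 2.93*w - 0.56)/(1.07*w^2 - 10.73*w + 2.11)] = (4.1613*w^2 - 1.6712*w + 0.173499999999999)/(1.1449*w^4 - 22.9622*w^3 + 119.6483*w^2 - 45.2806*w + 4.4521)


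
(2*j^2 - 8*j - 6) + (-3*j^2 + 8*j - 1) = -j^2 - 7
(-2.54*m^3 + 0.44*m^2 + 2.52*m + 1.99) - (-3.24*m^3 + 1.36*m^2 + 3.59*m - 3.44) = 0.7*m^3 - 0.92*m^2 - 1.07*m + 5.43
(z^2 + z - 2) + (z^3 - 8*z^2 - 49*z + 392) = z^3 - 7*z^2 - 48*z + 390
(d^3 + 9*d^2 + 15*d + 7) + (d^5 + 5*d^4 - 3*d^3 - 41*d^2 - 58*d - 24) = d^5 + 5*d^4 - 2*d^3 - 32*d^2 - 43*d - 17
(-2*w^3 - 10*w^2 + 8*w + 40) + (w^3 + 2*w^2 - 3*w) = -w^3 - 8*w^2 + 5*w + 40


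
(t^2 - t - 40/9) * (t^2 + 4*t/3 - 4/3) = t^4 + t^3/3 - 64*t^2/9 - 124*t/27 + 160/27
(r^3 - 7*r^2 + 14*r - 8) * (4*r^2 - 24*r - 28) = 4*r^5 - 52*r^4 + 196*r^3 - 172*r^2 - 200*r + 224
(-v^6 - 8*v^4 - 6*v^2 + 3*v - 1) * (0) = 0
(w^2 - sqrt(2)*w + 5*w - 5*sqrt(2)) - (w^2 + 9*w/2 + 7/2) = -sqrt(2)*w + w/2 - 5*sqrt(2) - 7/2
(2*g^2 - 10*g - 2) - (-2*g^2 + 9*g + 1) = 4*g^2 - 19*g - 3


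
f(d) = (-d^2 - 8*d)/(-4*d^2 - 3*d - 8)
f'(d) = (-2*d - 8)/(-4*d^2 - 3*d - 8) + (8*d + 3)*(-d^2 - 8*d)/(-4*d^2 - 3*d - 8)^2 = (-29*d^2 + 16*d + 64)/(16*d^4 + 24*d^3 + 73*d^2 + 48*d + 64)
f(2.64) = 0.64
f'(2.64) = -0.05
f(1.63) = 0.67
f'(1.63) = 0.02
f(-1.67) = -0.75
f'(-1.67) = -0.22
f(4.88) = 0.53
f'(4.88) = -0.04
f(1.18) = 0.63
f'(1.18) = 0.15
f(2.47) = 0.65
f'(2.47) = -0.05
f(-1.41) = -0.79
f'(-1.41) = -0.12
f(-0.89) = -0.74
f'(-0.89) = 0.37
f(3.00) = 0.62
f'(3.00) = -0.05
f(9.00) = 0.43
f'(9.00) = -0.02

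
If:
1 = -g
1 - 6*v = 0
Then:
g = -1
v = 1/6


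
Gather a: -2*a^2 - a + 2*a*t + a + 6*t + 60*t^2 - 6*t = -2*a^2 + 2*a*t + 60*t^2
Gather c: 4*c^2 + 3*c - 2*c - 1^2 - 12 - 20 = 4*c^2 + c - 33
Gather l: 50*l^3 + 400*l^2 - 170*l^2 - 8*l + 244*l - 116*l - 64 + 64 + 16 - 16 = 50*l^3 + 230*l^2 + 120*l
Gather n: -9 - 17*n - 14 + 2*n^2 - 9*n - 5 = 2*n^2 - 26*n - 28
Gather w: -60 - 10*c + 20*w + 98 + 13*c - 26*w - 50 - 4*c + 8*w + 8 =-c + 2*w - 4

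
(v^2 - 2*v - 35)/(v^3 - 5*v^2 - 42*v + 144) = (v^2 - 2*v - 35)/(v^3 - 5*v^2 - 42*v + 144)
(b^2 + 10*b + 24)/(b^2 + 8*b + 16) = (b + 6)/(b + 4)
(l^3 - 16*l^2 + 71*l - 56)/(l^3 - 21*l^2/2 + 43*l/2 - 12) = 2*(l - 7)/(2*l - 3)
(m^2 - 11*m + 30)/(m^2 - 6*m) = (m - 5)/m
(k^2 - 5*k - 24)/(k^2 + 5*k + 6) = (k - 8)/(k + 2)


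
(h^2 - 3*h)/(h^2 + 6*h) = (h - 3)/(h + 6)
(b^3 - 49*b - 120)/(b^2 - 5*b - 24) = b + 5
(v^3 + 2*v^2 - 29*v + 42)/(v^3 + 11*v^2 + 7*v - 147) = (v - 2)/(v + 7)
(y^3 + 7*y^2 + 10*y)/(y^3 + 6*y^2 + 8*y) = (y + 5)/(y + 4)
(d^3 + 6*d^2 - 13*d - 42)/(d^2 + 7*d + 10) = (d^2 + 4*d - 21)/(d + 5)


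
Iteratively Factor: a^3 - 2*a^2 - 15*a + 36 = (a - 3)*(a^2 + a - 12) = (a - 3)*(a + 4)*(a - 3)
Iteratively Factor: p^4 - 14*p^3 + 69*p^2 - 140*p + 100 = (p - 5)*(p^3 - 9*p^2 + 24*p - 20) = (p - 5)^2*(p^2 - 4*p + 4) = (p - 5)^2*(p - 2)*(p - 2)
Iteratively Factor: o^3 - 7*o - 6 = (o - 3)*(o^2 + 3*o + 2) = (o - 3)*(o + 2)*(o + 1)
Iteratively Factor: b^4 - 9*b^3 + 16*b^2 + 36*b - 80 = (b + 2)*(b^3 - 11*b^2 + 38*b - 40) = (b - 4)*(b + 2)*(b^2 - 7*b + 10) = (b - 5)*(b - 4)*(b + 2)*(b - 2)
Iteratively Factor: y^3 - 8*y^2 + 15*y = (y)*(y^2 - 8*y + 15) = y*(y - 5)*(y - 3)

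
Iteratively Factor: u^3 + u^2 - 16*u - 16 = (u + 1)*(u^2 - 16) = (u - 4)*(u + 1)*(u + 4)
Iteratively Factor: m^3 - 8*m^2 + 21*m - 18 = (m - 3)*(m^2 - 5*m + 6) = (m - 3)^2*(m - 2)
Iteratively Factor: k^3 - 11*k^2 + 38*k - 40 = (k - 4)*(k^2 - 7*k + 10) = (k - 5)*(k - 4)*(k - 2)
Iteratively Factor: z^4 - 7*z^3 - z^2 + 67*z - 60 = (z - 1)*(z^3 - 6*z^2 - 7*z + 60) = (z - 4)*(z - 1)*(z^2 - 2*z - 15) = (z - 5)*(z - 4)*(z - 1)*(z + 3)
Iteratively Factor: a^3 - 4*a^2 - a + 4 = (a - 4)*(a^2 - 1) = (a - 4)*(a - 1)*(a + 1)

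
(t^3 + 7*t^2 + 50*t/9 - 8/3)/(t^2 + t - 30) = (t^2 + t - 4/9)/(t - 5)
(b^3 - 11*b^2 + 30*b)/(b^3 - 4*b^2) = (b^2 - 11*b + 30)/(b*(b - 4))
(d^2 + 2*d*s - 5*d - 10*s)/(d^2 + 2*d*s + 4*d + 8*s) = (d - 5)/(d + 4)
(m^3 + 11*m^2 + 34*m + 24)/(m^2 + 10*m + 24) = m + 1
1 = 1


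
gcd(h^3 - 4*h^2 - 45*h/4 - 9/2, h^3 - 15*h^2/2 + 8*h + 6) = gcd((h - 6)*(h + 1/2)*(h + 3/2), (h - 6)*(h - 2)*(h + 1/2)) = h^2 - 11*h/2 - 3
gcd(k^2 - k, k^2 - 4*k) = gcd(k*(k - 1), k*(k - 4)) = k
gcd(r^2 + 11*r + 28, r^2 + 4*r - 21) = r + 7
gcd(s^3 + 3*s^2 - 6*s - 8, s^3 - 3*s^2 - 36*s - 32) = s^2 + 5*s + 4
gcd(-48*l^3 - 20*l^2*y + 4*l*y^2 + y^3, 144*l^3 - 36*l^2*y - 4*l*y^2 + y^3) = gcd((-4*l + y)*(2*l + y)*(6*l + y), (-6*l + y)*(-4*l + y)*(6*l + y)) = -24*l^2 + 2*l*y + y^2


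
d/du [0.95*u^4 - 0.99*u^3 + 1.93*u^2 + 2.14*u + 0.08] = 3.8*u^3 - 2.97*u^2 + 3.86*u + 2.14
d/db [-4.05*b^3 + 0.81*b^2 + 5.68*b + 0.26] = -12.15*b^2 + 1.62*b + 5.68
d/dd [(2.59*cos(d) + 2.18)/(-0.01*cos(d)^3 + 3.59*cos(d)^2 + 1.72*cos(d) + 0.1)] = (-0.0518*cos(d)^3 + 9.2327*cos(d)^2 + 15.6524*cos(d) + 3.4906)*sin(d)/(0.0001*cos(d)^6 - 0.0718*cos(d)^5 + 12.8537*cos(d)^4 + 12.3476*cos(d)^3 + 3.6764*cos(d)^2 + 0.344*cos(d) + 0.01)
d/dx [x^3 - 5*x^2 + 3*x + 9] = 3*x^2 - 10*x + 3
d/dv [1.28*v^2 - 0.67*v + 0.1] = 2.56*v - 0.67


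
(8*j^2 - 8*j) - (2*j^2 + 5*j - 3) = 6*j^2 - 13*j + 3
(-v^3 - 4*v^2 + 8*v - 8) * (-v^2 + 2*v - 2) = v^5 + 2*v^4 - 14*v^3 + 32*v^2 - 32*v + 16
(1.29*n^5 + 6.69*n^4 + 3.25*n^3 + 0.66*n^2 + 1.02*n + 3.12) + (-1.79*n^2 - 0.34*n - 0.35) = 1.29*n^5 + 6.69*n^4 + 3.25*n^3 - 1.13*n^2 + 0.68*n + 2.77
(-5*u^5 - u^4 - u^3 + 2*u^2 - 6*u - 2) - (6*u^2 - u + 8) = -5*u^5 - u^4 - u^3 - 4*u^2 - 5*u - 10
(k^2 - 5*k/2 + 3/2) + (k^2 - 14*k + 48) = 2*k^2 - 33*k/2 + 99/2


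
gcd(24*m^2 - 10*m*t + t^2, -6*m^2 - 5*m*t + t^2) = -6*m + t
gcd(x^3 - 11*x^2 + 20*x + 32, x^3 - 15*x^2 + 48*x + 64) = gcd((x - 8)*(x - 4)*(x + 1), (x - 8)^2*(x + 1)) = x^2 - 7*x - 8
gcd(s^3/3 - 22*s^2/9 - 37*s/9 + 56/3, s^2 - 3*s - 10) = 1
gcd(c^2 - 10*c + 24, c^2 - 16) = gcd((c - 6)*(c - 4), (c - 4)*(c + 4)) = c - 4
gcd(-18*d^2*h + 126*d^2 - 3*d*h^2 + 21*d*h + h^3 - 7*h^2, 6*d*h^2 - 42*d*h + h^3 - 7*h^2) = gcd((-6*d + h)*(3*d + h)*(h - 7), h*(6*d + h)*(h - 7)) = h - 7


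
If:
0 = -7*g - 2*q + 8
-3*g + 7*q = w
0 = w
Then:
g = 56/55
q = 24/55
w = 0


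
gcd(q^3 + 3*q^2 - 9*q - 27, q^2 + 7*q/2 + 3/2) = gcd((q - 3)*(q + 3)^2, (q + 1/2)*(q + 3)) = q + 3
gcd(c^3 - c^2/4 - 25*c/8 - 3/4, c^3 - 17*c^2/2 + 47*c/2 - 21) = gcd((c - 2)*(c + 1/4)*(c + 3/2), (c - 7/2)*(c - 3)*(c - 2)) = c - 2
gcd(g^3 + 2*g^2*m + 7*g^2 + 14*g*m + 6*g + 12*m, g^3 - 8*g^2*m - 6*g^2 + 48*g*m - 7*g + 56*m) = g + 1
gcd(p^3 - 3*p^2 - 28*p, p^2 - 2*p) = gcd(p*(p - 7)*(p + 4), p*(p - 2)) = p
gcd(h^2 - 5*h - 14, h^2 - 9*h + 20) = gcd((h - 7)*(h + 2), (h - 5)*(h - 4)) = 1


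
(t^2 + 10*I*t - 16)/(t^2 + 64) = (t + 2*I)/(t - 8*I)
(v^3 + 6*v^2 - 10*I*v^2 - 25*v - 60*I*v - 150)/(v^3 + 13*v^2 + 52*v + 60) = (v^2 - 10*I*v - 25)/(v^2 + 7*v + 10)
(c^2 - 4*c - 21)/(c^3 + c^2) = (c^2 - 4*c - 21)/(c^2*(c + 1))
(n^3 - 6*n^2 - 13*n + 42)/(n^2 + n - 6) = n - 7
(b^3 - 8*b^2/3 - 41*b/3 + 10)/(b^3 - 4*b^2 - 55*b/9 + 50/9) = 3*(b + 3)/(3*b + 5)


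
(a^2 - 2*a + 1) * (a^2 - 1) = a^4 - 2*a^3 + 2*a - 1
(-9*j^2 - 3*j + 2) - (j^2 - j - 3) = -10*j^2 - 2*j + 5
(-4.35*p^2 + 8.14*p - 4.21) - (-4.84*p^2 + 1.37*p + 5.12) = 0.49*p^2 + 6.77*p - 9.33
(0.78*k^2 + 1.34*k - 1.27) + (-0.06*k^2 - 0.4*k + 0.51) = 0.72*k^2 + 0.94*k - 0.76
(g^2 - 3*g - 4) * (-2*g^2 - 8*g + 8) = -2*g^4 - 2*g^3 + 40*g^2 + 8*g - 32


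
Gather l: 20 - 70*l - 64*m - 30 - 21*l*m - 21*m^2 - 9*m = l*(-21*m - 70) - 21*m^2 - 73*m - 10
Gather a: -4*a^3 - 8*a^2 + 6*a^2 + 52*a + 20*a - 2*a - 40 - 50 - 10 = -4*a^3 - 2*a^2 + 70*a - 100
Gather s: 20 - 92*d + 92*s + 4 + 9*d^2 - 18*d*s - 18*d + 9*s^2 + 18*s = 9*d^2 - 110*d + 9*s^2 + s*(110 - 18*d) + 24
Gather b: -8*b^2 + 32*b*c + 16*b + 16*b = -8*b^2 + b*(32*c + 32)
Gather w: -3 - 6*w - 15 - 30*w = -36*w - 18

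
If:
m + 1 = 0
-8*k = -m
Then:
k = -1/8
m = -1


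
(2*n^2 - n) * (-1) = -2*n^2 + n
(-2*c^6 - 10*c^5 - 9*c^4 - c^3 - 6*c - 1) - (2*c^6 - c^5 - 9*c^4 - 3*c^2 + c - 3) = -4*c^6 - 9*c^5 - c^3 + 3*c^2 - 7*c + 2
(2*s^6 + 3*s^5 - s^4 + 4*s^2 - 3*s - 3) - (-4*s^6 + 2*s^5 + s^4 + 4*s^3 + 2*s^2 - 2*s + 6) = 6*s^6 + s^5 - 2*s^4 - 4*s^3 + 2*s^2 - s - 9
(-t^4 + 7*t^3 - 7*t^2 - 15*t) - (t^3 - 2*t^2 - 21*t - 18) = -t^4 + 6*t^3 - 5*t^2 + 6*t + 18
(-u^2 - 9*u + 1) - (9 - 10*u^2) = 9*u^2 - 9*u - 8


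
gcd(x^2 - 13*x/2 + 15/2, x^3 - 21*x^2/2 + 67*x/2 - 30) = x^2 - 13*x/2 + 15/2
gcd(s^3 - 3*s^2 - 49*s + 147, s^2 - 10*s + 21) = s^2 - 10*s + 21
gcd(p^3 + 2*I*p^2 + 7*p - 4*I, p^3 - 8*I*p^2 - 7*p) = p - I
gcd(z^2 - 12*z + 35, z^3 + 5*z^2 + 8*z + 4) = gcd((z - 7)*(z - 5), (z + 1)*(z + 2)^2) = 1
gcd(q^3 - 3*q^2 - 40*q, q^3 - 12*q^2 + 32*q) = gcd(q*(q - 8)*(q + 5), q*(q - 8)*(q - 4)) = q^2 - 8*q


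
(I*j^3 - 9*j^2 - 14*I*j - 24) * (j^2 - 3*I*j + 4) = I*j^5 - 6*j^4 + 17*I*j^3 - 102*j^2 + 16*I*j - 96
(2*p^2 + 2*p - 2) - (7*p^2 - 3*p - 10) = -5*p^2 + 5*p + 8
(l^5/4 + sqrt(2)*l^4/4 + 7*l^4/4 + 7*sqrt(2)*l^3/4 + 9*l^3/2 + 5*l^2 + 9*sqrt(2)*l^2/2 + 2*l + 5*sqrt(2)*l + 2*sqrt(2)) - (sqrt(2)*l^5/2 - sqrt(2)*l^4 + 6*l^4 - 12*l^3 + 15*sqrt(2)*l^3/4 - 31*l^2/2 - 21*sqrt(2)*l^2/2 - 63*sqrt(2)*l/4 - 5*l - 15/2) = -sqrt(2)*l^5/2 + l^5/4 - 17*l^4/4 + 5*sqrt(2)*l^4/4 - 2*sqrt(2)*l^3 + 33*l^3/2 + 41*l^2/2 + 15*sqrt(2)*l^2 + 7*l + 83*sqrt(2)*l/4 + 2*sqrt(2) + 15/2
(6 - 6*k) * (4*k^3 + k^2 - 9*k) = -24*k^4 + 18*k^3 + 60*k^2 - 54*k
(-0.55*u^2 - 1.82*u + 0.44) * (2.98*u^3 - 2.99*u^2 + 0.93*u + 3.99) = -1.639*u^5 - 3.7791*u^4 + 6.2415*u^3 - 5.2027*u^2 - 6.8526*u + 1.7556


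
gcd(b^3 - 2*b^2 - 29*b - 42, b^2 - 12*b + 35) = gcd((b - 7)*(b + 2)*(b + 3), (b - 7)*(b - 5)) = b - 7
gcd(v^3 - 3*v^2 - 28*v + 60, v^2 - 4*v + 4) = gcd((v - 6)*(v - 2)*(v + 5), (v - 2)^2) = v - 2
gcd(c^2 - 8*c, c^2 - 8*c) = c^2 - 8*c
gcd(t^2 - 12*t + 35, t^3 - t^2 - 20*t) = t - 5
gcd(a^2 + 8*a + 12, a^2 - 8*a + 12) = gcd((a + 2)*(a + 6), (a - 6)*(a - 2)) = 1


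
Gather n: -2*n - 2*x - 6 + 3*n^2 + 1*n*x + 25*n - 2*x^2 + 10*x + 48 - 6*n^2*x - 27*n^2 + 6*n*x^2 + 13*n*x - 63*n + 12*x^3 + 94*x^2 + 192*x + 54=n^2*(-6*x - 24) + n*(6*x^2 + 14*x - 40) + 12*x^3 + 92*x^2 + 200*x + 96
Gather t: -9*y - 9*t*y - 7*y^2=-9*t*y - 7*y^2 - 9*y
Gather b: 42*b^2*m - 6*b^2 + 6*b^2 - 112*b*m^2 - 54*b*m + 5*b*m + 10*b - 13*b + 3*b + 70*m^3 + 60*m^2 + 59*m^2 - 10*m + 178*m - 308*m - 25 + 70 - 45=42*b^2*m + b*(-112*m^2 - 49*m) + 70*m^3 + 119*m^2 - 140*m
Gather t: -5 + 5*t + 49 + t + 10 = 6*t + 54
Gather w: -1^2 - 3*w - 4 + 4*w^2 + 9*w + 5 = 4*w^2 + 6*w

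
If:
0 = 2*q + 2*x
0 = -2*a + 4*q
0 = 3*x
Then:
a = 0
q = 0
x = 0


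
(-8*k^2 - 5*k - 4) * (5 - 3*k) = 24*k^3 - 25*k^2 - 13*k - 20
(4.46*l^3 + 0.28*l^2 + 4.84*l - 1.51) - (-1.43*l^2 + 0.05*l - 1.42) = 4.46*l^3 + 1.71*l^2 + 4.79*l - 0.0900000000000001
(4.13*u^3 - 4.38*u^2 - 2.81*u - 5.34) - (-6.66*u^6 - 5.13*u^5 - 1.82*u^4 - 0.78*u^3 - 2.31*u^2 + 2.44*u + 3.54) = 6.66*u^6 + 5.13*u^5 + 1.82*u^4 + 4.91*u^3 - 2.07*u^2 - 5.25*u - 8.88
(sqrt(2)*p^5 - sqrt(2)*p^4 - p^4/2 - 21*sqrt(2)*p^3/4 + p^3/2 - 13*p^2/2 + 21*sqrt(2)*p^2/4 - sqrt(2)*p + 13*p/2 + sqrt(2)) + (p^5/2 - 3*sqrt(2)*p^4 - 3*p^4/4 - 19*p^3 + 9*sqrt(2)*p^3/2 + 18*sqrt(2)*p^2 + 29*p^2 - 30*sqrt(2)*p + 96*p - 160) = p^5/2 + sqrt(2)*p^5 - 4*sqrt(2)*p^4 - 5*p^4/4 - 37*p^3/2 - 3*sqrt(2)*p^3/4 + 45*p^2/2 + 93*sqrt(2)*p^2/4 - 31*sqrt(2)*p + 205*p/2 - 160 + sqrt(2)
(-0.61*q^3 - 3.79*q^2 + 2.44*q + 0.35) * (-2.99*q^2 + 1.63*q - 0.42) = 1.8239*q^5 + 10.3378*q^4 - 13.2171*q^3 + 4.5225*q^2 - 0.4543*q - 0.147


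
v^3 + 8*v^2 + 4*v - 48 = (v - 2)*(v + 4)*(v + 6)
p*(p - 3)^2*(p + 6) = p^4 - 27*p^2 + 54*p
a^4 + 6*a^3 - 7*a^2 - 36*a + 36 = (a - 2)*(a - 1)*(a + 3)*(a + 6)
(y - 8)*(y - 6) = y^2 - 14*y + 48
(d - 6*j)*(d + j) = d^2 - 5*d*j - 6*j^2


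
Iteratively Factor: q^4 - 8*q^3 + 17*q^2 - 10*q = (q - 2)*(q^3 - 6*q^2 + 5*q) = (q - 2)*(q - 1)*(q^2 - 5*q) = q*(q - 2)*(q - 1)*(q - 5)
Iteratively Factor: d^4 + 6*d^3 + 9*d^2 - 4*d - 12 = (d - 1)*(d^3 + 7*d^2 + 16*d + 12) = (d - 1)*(d + 2)*(d^2 + 5*d + 6) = (d - 1)*(d + 2)^2*(d + 3)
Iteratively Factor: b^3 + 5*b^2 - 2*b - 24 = (b - 2)*(b^2 + 7*b + 12) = (b - 2)*(b + 3)*(b + 4)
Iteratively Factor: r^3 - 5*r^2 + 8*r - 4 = (r - 2)*(r^2 - 3*r + 2) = (r - 2)*(r - 1)*(r - 2)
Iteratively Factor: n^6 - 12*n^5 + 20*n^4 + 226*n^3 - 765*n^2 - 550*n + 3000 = (n + 2)*(n^5 - 14*n^4 + 48*n^3 + 130*n^2 - 1025*n + 1500) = (n - 5)*(n + 2)*(n^4 - 9*n^3 + 3*n^2 + 145*n - 300) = (n - 5)^2*(n + 2)*(n^3 - 4*n^2 - 17*n + 60) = (n - 5)^2*(n - 3)*(n + 2)*(n^2 - n - 20) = (n - 5)^3*(n - 3)*(n + 2)*(n + 4)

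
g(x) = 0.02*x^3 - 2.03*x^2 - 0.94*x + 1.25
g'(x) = 0.06*x^2 - 4.06*x - 0.94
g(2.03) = -8.86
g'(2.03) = -8.93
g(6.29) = -80.00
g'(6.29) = -24.10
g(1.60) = -5.37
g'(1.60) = -7.28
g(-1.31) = -1.05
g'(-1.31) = 4.48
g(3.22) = -22.16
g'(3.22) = -13.39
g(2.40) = -12.42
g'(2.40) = -10.34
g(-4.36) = -34.90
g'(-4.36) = 17.90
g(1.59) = -5.30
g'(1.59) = -7.24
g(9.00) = -157.06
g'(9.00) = -32.62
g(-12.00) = -314.35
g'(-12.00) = 56.42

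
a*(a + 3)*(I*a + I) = I*a^3 + 4*I*a^2 + 3*I*a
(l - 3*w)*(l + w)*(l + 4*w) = l^3 + 2*l^2*w - 11*l*w^2 - 12*w^3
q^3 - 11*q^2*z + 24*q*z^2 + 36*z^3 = (q - 6*z)^2*(q + z)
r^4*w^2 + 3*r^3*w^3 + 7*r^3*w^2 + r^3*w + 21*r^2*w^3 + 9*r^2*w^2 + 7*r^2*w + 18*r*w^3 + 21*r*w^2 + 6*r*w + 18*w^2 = (r + 6)*(r + 3*w)*(r*w + 1)*(r*w + w)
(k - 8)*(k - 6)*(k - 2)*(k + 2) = k^4 - 14*k^3 + 44*k^2 + 56*k - 192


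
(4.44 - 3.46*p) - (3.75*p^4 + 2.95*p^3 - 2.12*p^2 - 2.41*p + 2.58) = -3.75*p^4 - 2.95*p^3 + 2.12*p^2 - 1.05*p + 1.86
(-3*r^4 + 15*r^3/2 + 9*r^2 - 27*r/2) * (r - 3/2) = -3*r^5 + 12*r^4 - 9*r^3/4 - 27*r^2 + 81*r/4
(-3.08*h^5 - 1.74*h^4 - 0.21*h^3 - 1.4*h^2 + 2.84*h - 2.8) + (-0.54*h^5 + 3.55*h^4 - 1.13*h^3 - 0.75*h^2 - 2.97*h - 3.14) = -3.62*h^5 + 1.81*h^4 - 1.34*h^3 - 2.15*h^2 - 0.13*h - 5.94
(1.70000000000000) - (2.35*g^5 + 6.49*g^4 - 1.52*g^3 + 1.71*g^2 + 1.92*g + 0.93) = -2.35*g^5 - 6.49*g^4 + 1.52*g^3 - 1.71*g^2 - 1.92*g + 0.77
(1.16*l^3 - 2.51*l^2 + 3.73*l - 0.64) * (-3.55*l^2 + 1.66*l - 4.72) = -4.118*l^5 + 10.8361*l^4 - 22.8833*l^3 + 20.311*l^2 - 18.668*l + 3.0208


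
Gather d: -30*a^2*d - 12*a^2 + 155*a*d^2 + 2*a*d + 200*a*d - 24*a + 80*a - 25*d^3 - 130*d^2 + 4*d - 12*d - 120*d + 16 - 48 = -12*a^2 + 56*a - 25*d^3 + d^2*(155*a - 130) + d*(-30*a^2 + 202*a - 128) - 32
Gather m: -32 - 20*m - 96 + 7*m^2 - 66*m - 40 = 7*m^2 - 86*m - 168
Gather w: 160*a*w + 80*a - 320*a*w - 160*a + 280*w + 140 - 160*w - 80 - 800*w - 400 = -80*a + w*(-160*a - 680) - 340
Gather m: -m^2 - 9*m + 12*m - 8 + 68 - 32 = -m^2 + 3*m + 28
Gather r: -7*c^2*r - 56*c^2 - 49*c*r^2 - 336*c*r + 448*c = -56*c^2 - 49*c*r^2 + 448*c + r*(-7*c^2 - 336*c)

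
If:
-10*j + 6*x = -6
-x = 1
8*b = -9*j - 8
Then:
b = -1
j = 0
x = -1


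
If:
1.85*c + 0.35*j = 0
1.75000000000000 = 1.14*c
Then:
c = 1.54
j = -8.11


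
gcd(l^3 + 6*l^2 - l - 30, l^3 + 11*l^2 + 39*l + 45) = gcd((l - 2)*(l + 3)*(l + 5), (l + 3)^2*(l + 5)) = l^2 + 8*l + 15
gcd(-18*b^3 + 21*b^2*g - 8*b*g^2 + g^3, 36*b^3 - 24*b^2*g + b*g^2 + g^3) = 6*b^2 - 5*b*g + g^2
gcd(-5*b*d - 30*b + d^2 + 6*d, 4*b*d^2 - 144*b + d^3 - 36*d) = d + 6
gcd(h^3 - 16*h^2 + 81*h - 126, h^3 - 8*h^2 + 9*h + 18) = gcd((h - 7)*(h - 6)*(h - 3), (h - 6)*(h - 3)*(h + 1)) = h^2 - 9*h + 18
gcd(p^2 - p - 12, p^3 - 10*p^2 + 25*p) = 1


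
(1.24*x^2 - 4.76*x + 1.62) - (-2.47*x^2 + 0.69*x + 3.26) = 3.71*x^2 - 5.45*x - 1.64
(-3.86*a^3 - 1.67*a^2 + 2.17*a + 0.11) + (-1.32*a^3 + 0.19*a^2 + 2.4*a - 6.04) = -5.18*a^3 - 1.48*a^2 + 4.57*a - 5.93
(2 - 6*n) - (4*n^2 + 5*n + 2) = -4*n^2 - 11*n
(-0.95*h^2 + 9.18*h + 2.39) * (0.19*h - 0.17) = -0.1805*h^3 + 1.9057*h^2 - 1.1065*h - 0.4063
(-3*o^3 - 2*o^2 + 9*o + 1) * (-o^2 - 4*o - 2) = 3*o^5 + 14*o^4 + 5*o^3 - 33*o^2 - 22*o - 2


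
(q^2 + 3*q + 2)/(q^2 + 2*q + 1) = (q + 2)/(q + 1)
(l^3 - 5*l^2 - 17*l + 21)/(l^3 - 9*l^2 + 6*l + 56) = (l^2 + 2*l - 3)/(l^2 - 2*l - 8)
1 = 1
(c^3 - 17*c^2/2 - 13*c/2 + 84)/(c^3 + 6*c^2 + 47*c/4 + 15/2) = 2*(2*c^3 - 17*c^2 - 13*c + 168)/(4*c^3 + 24*c^2 + 47*c + 30)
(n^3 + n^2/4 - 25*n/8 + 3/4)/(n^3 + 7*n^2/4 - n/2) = (n - 3/2)/n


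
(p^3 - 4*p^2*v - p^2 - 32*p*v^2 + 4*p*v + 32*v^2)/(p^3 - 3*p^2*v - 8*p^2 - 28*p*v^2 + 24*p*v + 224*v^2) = (p^2 - 8*p*v - p + 8*v)/(p^2 - 7*p*v - 8*p + 56*v)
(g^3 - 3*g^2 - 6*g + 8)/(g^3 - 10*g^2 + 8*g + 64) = (g - 1)/(g - 8)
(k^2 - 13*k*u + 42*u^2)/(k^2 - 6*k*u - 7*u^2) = (k - 6*u)/(k + u)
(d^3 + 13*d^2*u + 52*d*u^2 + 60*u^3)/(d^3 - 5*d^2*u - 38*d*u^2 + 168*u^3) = (d^2 + 7*d*u + 10*u^2)/(d^2 - 11*d*u + 28*u^2)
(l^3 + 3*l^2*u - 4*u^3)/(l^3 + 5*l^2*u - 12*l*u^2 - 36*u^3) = (-l^2 - l*u + 2*u^2)/(-l^2 - 3*l*u + 18*u^2)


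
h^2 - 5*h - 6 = (h - 6)*(h + 1)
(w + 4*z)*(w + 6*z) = w^2 + 10*w*z + 24*z^2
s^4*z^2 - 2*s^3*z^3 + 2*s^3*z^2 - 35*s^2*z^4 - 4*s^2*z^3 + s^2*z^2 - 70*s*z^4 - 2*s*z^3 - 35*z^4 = (s - 7*z)*(s + 5*z)*(s*z + z)^2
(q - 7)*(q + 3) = q^2 - 4*q - 21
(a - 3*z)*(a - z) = a^2 - 4*a*z + 3*z^2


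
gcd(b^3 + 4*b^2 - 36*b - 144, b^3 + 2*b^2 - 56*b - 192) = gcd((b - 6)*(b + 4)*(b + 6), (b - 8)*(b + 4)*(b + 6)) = b^2 + 10*b + 24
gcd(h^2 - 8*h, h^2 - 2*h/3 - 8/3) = 1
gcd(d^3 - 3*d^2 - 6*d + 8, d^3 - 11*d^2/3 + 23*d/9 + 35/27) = 1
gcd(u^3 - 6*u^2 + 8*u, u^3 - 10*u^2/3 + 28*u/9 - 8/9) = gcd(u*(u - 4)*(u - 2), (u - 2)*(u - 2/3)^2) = u - 2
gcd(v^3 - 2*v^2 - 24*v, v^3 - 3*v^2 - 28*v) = v^2 + 4*v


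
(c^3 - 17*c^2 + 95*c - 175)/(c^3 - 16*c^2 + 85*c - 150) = (c - 7)/(c - 6)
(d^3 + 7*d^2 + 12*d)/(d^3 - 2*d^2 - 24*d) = (d + 3)/(d - 6)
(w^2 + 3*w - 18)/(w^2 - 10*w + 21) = (w + 6)/(w - 7)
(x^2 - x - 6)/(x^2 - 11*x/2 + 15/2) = 2*(x + 2)/(2*x - 5)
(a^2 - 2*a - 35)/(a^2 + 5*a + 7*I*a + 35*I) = (a - 7)/(a + 7*I)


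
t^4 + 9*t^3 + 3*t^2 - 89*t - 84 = (t - 3)*(t + 1)*(t + 4)*(t + 7)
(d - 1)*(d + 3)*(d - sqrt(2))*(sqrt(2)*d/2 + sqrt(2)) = sqrt(2)*d^4/2 - d^3 + 2*sqrt(2)*d^3 - 4*d^2 + sqrt(2)*d^2/2 - 3*sqrt(2)*d - d + 6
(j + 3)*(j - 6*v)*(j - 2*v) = j^3 - 8*j^2*v + 3*j^2 + 12*j*v^2 - 24*j*v + 36*v^2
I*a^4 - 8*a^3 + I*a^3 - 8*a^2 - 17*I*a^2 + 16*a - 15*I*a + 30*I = (a + 2)*(a + 3*I)*(a + 5*I)*(I*a - I)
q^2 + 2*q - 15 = (q - 3)*(q + 5)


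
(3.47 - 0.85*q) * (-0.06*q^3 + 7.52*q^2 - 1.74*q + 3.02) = 0.051*q^4 - 6.6002*q^3 + 27.5734*q^2 - 8.6048*q + 10.4794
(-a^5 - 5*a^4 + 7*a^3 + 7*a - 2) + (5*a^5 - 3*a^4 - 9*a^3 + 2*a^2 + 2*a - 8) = 4*a^5 - 8*a^4 - 2*a^3 + 2*a^2 + 9*a - 10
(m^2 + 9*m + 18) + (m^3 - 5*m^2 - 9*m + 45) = m^3 - 4*m^2 + 63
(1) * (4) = 4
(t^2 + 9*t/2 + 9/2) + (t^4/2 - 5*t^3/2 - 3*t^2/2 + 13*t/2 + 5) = t^4/2 - 5*t^3/2 - t^2/2 + 11*t + 19/2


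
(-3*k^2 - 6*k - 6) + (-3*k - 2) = -3*k^2 - 9*k - 8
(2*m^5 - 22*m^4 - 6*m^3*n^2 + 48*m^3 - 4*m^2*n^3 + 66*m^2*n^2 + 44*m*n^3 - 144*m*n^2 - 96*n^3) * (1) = 2*m^5 - 22*m^4 - 6*m^3*n^2 + 48*m^3 - 4*m^2*n^3 + 66*m^2*n^2 + 44*m*n^3 - 144*m*n^2 - 96*n^3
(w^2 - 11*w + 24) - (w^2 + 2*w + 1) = 23 - 13*w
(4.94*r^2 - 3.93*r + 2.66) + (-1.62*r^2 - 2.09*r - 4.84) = 3.32*r^2 - 6.02*r - 2.18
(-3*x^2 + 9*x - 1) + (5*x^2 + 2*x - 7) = 2*x^2 + 11*x - 8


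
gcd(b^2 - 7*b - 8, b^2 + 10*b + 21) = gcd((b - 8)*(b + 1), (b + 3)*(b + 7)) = 1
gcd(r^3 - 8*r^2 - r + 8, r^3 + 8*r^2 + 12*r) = 1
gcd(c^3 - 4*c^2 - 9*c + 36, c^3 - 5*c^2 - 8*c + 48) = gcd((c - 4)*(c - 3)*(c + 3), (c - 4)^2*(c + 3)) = c^2 - c - 12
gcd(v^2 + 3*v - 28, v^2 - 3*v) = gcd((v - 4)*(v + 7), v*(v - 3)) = 1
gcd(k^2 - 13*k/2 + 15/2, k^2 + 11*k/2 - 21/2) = k - 3/2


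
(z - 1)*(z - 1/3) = z^2 - 4*z/3 + 1/3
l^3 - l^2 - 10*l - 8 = (l - 4)*(l + 1)*(l + 2)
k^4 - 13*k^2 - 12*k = k*(k - 4)*(k + 1)*(k + 3)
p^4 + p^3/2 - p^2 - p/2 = p*(p - 1)*(p + 1/2)*(p + 1)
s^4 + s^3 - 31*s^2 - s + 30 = (s - 5)*(s - 1)*(s + 1)*(s + 6)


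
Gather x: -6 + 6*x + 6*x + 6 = 12*x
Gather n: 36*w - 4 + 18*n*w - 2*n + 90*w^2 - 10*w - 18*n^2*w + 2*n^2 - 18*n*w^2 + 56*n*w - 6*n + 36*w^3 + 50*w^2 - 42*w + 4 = n^2*(2 - 18*w) + n*(-18*w^2 + 74*w - 8) + 36*w^3 + 140*w^2 - 16*w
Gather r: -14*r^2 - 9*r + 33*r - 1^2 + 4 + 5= -14*r^2 + 24*r + 8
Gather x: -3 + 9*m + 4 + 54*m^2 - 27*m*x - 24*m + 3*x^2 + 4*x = 54*m^2 - 15*m + 3*x^2 + x*(4 - 27*m) + 1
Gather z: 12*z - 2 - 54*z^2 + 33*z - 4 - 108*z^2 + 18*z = -162*z^2 + 63*z - 6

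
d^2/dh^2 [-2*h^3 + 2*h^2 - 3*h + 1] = 4 - 12*h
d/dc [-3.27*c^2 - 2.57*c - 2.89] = -6.54*c - 2.57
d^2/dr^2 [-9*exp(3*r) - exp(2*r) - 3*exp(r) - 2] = (-81*exp(2*r) - 4*exp(r) - 3)*exp(r)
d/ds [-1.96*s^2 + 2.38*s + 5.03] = 2.38 - 3.92*s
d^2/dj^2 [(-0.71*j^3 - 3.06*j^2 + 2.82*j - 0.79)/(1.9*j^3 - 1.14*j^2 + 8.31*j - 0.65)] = (7.105427357601e-15*j^7 - 25.16892*j^6 + 128.34234*j^5 + 208.49232*j^4 - 262.234026*j^3 - 2.59241400000019*j^2 + 24.712446*j - 80.059098)/(6.859*j^9 - 12.3462*j^8 + 97.40502*j^7 - 116.517804*j^6 + 434.466198*j^5 - 300.283182*j^4 + 613.210701*j^3 - 136.104345*j^2 + 10.532925*j - 0.274625)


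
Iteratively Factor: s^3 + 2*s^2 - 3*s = (s)*(s^2 + 2*s - 3) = s*(s + 3)*(s - 1)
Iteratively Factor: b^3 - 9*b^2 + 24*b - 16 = (b - 1)*(b^2 - 8*b + 16) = (b - 4)*(b - 1)*(b - 4)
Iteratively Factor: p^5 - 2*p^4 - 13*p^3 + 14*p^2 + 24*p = (p + 3)*(p^4 - 5*p^3 + 2*p^2 + 8*p) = (p + 1)*(p + 3)*(p^3 - 6*p^2 + 8*p) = (p - 4)*(p + 1)*(p + 3)*(p^2 - 2*p) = (p - 4)*(p - 2)*(p + 1)*(p + 3)*(p)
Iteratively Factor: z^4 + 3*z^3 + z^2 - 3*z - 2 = (z - 1)*(z^3 + 4*z^2 + 5*z + 2) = (z - 1)*(z + 1)*(z^2 + 3*z + 2) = (z - 1)*(z + 1)*(z + 2)*(z + 1)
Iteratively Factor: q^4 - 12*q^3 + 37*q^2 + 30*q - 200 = (q - 5)*(q^3 - 7*q^2 + 2*q + 40) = (q - 5)*(q - 4)*(q^2 - 3*q - 10) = (q - 5)^2*(q - 4)*(q + 2)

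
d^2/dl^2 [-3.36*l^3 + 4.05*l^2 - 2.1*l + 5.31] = 8.1 - 20.16*l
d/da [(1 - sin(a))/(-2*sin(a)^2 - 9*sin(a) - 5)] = (4*sin(a) + cos(2*a) + 13)*cos(a)/(9*sin(a) - cos(2*a) + 6)^2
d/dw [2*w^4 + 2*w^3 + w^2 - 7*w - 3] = 8*w^3 + 6*w^2 + 2*w - 7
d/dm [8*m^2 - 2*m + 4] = 16*m - 2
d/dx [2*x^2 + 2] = 4*x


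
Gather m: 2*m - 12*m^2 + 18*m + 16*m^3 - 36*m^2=16*m^3 - 48*m^2 + 20*m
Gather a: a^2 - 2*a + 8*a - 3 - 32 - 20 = a^2 + 6*a - 55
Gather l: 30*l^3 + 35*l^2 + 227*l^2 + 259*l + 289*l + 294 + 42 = 30*l^3 + 262*l^2 + 548*l + 336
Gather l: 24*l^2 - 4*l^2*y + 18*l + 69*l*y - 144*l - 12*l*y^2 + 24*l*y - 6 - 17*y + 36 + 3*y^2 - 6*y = l^2*(24 - 4*y) + l*(-12*y^2 + 93*y - 126) + 3*y^2 - 23*y + 30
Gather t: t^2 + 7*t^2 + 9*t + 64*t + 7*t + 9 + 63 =8*t^2 + 80*t + 72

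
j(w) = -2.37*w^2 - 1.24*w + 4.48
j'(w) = -4.74*w - 1.24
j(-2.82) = -10.87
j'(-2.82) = 12.13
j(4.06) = -39.62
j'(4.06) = -20.48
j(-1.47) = 1.18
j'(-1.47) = 5.73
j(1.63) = -3.84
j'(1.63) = -8.97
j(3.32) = -25.76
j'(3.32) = -16.98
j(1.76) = -5.04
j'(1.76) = -9.58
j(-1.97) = -2.27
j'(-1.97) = 8.10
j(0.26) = 4.00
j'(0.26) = -2.47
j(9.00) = -198.65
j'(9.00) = -43.90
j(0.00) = 4.48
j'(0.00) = -1.24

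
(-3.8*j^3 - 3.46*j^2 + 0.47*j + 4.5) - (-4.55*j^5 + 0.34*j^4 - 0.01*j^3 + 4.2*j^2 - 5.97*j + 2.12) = 4.55*j^5 - 0.34*j^4 - 3.79*j^3 - 7.66*j^2 + 6.44*j + 2.38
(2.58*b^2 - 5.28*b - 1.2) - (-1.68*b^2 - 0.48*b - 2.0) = 4.26*b^2 - 4.8*b + 0.8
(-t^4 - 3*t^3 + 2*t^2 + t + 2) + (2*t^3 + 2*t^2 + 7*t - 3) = -t^4 - t^3 + 4*t^2 + 8*t - 1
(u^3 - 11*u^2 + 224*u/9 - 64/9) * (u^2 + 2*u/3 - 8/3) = u^5 - 31*u^4/3 + 134*u^3/9 + 1048*u^2/27 - 640*u/9 + 512/27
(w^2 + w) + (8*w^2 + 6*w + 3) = 9*w^2 + 7*w + 3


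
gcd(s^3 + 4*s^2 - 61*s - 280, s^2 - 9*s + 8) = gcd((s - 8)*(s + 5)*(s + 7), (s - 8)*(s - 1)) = s - 8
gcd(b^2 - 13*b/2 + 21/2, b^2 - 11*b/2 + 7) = b - 7/2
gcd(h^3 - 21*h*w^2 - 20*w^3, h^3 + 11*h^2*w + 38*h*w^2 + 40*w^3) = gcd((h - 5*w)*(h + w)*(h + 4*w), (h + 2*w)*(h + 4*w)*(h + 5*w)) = h + 4*w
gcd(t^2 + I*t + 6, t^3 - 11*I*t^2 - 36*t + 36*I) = t - 2*I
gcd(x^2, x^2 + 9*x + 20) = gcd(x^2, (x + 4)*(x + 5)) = 1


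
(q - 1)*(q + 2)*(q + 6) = q^3 + 7*q^2 + 4*q - 12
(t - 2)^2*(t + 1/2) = t^3 - 7*t^2/2 + 2*t + 2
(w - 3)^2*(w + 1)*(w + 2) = w^4 - 3*w^3 - 7*w^2 + 15*w + 18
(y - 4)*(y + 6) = y^2 + 2*y - 24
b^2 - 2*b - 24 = (b - 6)*(b + 4)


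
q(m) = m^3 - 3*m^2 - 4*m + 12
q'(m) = 3*m^2 - 6*m - 4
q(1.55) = 2.32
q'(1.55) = -6.09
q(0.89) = 6.77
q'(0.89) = -6.96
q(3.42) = 3.23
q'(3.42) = 10.57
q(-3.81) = -71.61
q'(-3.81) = 62.41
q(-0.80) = 12.77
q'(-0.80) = 2.72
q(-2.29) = -6.58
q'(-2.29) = 25.47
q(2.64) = -1.07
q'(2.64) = 1.07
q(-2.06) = -1.23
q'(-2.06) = 21.09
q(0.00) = 12.00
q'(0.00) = -4.00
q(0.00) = 12.00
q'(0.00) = -4.00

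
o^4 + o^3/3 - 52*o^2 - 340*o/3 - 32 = (o - 8)*(o + 1/3)*(o + 2)*(o + 6)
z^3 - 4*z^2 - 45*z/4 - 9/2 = (z - 6)*(z + 1/2)*(z + 3/2)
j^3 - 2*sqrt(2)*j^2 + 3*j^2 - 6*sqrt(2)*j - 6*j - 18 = (j + 3)*(j - 3*sqrt(2))*(j + sqrt(2))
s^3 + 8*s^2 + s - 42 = (s - 2)*(s + 3)*(s + 7)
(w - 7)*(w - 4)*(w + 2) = w^3 - 9*w^2 + 6*w + 56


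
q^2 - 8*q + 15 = (q - 5)*(q - 3)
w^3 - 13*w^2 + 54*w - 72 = (w - 6)*(w - 4)*(w - 3)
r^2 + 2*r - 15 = (r - 3)*(r + 5)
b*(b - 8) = b^2 - 8*b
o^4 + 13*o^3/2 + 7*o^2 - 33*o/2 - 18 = (o - 3/2)*(o + 1)*(o + 3)*(o + 4)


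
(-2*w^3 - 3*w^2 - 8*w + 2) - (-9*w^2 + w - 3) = -2*w^3 + 6*w^2 - 9*w + 5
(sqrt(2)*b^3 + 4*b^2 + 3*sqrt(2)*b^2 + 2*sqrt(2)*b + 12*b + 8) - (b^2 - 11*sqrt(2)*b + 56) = sqrt(2)*b^3 + 3*b^2 + 3*sqrt(2)*b^2 + 12*b + 13*sqrt(2)*b - 48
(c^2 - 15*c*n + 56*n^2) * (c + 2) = c^3 - 15*c^2*n + 2*c^2 + 56*c*n^2 - 30*c*n + 112*n^2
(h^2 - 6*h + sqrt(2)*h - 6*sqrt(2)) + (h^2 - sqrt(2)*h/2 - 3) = 2*h^2 - 6*h + sqrt(2)*h/2 - 6*sqrt(2) - 3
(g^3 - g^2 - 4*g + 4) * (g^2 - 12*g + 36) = g^5 - 13*g^4 + 44*g^3 + 16*g^2 - 192*g + 144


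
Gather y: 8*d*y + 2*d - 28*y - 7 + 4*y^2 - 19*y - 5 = 2*d + 4*y^2 + y*(8*d - 47) - 12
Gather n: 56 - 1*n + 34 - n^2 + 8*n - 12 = -n^2 + 7*n + 78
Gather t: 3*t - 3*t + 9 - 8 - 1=0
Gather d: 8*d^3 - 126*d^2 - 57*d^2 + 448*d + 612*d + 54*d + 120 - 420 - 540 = 8*d^3 - 183*d^2 + 1114*d - 840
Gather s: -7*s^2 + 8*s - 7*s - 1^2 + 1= -7*s^2 + s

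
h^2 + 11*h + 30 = (h + 5)*(h + 6)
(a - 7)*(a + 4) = a^2 - 3*a - 28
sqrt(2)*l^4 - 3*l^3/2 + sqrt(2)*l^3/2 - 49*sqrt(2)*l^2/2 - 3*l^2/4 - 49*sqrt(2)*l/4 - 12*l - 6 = (l + 1/2)*(l - 4*sqrt(2))*(l + 3*sqrt(2))*(sqrt(2)*l + 1/2)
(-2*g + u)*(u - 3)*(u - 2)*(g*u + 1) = -2*g^2*u^3 + 10*g^2*u^2 - 12*g^2*u + g*u^4 - 5*g*u^3 + 4*g*u^2 + 10*g*u - 12*g + u^3 - 5*u^2 + 6*u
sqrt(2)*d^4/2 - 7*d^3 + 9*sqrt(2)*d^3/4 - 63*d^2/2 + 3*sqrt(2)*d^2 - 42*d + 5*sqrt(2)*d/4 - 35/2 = (d + 1)*(d + 5/2)*(d - 7*sqrt(2))*(sqrt(2)*d/2 + sqrt(2)/2)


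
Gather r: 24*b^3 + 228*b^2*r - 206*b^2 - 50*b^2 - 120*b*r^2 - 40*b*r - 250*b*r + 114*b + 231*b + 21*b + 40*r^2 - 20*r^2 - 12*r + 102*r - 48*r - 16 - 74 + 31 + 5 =24*b^3 - 256*b^2 + 366*b + r^2*(20 - 120*b) + r*(228*b^2 - 290*b + 42) - 54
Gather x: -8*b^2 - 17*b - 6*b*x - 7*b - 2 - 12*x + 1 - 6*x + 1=-8*b^2 - 24*b + x*(-6*b - 18)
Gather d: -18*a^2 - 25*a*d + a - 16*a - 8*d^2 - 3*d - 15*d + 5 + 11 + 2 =-18*a^2 - 15*a - 8*d^2 + d*(-25*a - 18) + 18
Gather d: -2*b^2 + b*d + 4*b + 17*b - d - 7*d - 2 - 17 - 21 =-2*b^2 + 21*b + d*(b - 8) - 40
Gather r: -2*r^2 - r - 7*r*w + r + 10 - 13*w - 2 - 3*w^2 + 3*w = -2*r^2 - 7*r*w - 3*w^2 - 10*w + 8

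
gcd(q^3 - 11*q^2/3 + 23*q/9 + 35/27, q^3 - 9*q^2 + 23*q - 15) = 1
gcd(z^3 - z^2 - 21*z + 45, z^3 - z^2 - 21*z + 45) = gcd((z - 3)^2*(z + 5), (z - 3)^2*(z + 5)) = z^3 - z^2 - 21*z + 45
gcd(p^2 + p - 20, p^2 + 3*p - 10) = p + 5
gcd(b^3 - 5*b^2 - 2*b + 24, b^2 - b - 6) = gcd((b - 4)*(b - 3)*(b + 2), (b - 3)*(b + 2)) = b^2 - b - 6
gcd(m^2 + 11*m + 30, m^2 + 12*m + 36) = m + 6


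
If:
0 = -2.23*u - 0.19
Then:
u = -0.09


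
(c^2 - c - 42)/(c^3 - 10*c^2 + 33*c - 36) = (c^2 - c - 42)/(c^3 - 10*c^2 + 33*c - 36)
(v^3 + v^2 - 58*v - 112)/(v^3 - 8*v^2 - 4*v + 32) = (v + 7)/(v - 2)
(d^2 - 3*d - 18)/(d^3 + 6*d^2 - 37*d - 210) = (d + 3)/(d^2 + 12*d + 35)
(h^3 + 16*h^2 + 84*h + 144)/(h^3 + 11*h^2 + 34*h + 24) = (h + 6)/(h + 1)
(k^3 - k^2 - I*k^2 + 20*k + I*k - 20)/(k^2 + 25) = (k^2 + k*(-1 + 4*I) - 4*I)/(k + 5*I)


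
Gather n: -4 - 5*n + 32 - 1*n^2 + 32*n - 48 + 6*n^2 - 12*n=5*n^2 + 15*n - 20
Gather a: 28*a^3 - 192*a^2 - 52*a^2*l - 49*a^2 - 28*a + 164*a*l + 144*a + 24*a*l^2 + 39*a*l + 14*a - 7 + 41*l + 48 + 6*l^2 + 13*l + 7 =28*a^3 + a^2*(-52*l - 241) + a*(24*l^2 + 203*l + 130) + 6*l^2 + 54*l + 48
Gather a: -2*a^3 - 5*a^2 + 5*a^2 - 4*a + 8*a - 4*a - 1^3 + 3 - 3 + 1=-2*a^3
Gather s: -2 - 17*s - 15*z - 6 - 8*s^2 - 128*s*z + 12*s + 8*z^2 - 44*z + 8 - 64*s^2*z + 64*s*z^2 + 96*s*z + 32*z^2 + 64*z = s^2*(-64*z - 8) + s*(64*z^2 - 32*z - 5) + 40*z^2 + 5*z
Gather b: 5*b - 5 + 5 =5*b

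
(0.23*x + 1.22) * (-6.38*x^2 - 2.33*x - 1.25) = -1.4674*x^3 - 8.3195*x^2 - 3.1301*x - 1.525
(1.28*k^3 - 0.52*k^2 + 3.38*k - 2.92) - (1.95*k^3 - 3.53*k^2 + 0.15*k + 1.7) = -0.67*k^3 + 3.01*k^2 + 3.23*k - 4.62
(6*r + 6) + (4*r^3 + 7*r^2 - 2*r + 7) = 4*r^3 + 7*r^2 + 4*r + 13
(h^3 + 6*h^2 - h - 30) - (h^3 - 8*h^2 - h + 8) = 14*h^2 - 38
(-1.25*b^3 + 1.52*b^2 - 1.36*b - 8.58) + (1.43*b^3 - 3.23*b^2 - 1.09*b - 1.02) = 0.18*b^3 - 1.71*b^2 - 2.45*b - 9.6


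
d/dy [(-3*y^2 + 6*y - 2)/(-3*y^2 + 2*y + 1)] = 2*(6*y^2 - 9*y + 5)/(9*y^4 - 12*y^3 - 2*y^2 + 4*y + 1)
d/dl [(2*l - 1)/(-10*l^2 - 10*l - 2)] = (10*l^2 - 10*l - 7)/(2*(25*l^4 + 50*l^3 + 35*l^2 + 10*l + 1))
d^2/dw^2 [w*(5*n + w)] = 2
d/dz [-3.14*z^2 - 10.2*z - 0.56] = -6.28*z - 10.2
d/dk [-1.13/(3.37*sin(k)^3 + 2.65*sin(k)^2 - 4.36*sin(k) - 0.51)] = (11.4243*sin(k)^2 + 5.989*sin(k) - 4.9268)*cos(k)/(3.37*sin(k)^3 + 2.65*sin(k)^2 - 4.36*sin(k) - 0.51)^2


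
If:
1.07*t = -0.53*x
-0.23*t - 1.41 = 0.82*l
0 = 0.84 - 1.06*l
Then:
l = 0.79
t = -8.96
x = 18.08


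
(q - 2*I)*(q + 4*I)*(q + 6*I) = q^3 + 8*I*q^2 - 4*q + 48*I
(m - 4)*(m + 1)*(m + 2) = m^3 - m^2 - 10*m - 8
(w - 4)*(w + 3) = w^2 - w - 12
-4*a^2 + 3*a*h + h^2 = (-a + h)*(4*a + h)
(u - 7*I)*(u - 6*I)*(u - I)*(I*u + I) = I*u^4 + 14*u^3 + I*u^3 + 14*u^2 - 55*I*u^2 - 42*u - 55*I*u - 42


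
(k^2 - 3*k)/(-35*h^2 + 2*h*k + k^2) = k*(k - 3)/(-35*h^2 + 2*h*k + k^2)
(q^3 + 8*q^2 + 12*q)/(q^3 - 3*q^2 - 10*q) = (q + 6)/(q - 5)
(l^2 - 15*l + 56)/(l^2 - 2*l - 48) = (l - 7)/(l + 6)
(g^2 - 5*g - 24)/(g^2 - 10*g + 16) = (g + 3)/(g - 2)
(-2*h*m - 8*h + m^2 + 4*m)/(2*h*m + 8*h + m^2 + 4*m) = (-2*h + m)/(2*h + m)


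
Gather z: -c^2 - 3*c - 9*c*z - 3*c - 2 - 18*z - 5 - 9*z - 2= -c^2 - 6*c + z*(-9*c - 27) - 9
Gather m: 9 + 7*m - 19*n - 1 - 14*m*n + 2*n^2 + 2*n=m*(7 - 14*n) + 2*n^2 - 17*n + 8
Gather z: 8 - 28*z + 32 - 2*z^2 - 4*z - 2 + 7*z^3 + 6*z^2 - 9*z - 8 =7*z^3 + 4*z^2 - 41*z + 30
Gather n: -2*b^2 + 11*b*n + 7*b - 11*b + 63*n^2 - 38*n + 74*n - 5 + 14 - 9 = -2*b^2 - 4*b + 63*n^2 + n*(11*b + 36)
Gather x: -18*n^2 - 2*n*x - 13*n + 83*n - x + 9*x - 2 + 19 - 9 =-18*n^2 + 70*n + x*(8 - 2*n) + 8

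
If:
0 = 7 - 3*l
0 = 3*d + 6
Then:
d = -2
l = 7/3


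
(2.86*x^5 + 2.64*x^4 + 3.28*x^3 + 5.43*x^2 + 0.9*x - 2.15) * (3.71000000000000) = 10.6106*x^5 + 9.7944*x^4 + 12.1688*x^3 + 20.1453*x^2 + 3.339*x - 7.9765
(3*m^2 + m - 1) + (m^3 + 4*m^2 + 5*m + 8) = m^3 + 7*m^2 + 6*m + 7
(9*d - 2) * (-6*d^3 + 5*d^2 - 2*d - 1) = -54*d^4 + 57*d^3 - 28*d^2 - 5*d + 2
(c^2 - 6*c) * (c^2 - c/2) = c^4 - 13*c^3/2 + 3*c^2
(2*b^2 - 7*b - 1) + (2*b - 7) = 2*b^2 - 5*b - 8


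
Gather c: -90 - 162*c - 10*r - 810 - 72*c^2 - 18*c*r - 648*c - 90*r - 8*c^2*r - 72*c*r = c^2*(-8*r - 72) + c*(-90*r - 810) - 100*r - 900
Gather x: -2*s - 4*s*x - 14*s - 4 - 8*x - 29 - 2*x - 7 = -16*s + x*(-4*s - 10) - 40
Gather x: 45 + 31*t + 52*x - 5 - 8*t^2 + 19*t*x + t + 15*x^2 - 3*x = -8*t^2 + 32*t + 15*x^2 + x*(19*t + 49) + 40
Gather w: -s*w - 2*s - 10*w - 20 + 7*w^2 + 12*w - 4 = -2*s + 7*w^2 + w*(2 - s) - 24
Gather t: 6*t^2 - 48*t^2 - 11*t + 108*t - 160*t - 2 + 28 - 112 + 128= -42*t^2 - 63*t + 42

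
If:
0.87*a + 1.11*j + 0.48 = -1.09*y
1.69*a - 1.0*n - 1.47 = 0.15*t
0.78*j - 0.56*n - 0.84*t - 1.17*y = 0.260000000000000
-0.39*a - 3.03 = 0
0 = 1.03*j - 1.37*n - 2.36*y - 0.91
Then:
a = -7.77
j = -1.47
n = -14.26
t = -2.27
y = 7.25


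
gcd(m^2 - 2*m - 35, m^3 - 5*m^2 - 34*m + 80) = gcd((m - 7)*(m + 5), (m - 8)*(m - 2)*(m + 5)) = m + 5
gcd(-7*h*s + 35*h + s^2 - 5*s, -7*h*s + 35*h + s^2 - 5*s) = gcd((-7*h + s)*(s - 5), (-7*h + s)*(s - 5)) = -7*h*s + 35*h + s^2 - 5*s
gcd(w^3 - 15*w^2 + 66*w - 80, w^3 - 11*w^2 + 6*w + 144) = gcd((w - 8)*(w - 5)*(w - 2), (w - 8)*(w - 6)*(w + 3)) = w - 8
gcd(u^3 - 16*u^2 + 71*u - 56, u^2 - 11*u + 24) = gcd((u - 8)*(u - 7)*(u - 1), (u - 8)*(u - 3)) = u - 8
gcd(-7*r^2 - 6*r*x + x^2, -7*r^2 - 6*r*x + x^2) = -7*r^2 - 6*r*x + x^2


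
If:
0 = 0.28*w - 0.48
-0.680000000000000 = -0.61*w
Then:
No Solution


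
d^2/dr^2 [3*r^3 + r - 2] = 18*r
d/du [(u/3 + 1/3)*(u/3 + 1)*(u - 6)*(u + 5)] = 4*u^3/9 + u^2 - 62*u/9 - 41/3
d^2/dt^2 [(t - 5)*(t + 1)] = 2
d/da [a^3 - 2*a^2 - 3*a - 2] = 3*a^2 - 4*a - 3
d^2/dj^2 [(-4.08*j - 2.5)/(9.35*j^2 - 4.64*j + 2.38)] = (-(4.08*j + 2.5)*(18.7*j - 4.64)*(37.4*j - 9.28) + (228.888*j + 8.8876)*(9.35*j^2 - 4.64*j + 2.38))/(9.35*j^2 - 4.64*j + 2.38)^3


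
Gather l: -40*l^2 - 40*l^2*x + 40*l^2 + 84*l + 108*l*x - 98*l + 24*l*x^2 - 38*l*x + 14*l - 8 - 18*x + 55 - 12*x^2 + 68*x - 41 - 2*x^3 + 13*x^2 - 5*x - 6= -40*l^2*x + l*(24*x^2 + 70*x) - 2*x^3 + x^2 + 45*x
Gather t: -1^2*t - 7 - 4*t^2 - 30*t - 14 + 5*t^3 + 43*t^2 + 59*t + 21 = 5*t^3 + 39*t^2 + 28*t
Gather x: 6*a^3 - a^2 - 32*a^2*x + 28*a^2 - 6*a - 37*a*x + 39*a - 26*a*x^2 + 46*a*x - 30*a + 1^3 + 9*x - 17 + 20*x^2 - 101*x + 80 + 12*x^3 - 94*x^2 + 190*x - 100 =6*a^3 + 27*a^2 + 3*a + 12*x^3 + x^2*(-26*a - 74) + x*(-32*a^2 + 9*a + 98) - 36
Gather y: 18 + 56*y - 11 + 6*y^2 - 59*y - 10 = 6*y^2 - 3*y - 3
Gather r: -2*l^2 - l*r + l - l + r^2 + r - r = -2*l^2 - l*r + r^2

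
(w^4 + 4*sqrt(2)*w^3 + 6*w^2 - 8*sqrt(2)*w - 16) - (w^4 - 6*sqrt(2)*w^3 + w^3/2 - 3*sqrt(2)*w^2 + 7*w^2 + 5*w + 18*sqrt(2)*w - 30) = -w^3/2 + 10*sqrt(2)*w^3 - w^2 + 3*sqrt(2)*w^2 - 26*sqrt(2)*w - 5*w + 14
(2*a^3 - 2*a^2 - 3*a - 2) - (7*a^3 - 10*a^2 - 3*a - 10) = -5*a^3 + 8*a^2 + 8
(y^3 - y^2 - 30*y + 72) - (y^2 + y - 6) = y^3 - 2*y^2 - 31*y + 78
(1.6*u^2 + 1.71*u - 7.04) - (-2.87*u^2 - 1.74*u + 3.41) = 4.47*u^2 + 3.45*u - 10.45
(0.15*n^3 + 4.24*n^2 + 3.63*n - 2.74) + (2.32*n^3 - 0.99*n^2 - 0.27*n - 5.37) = 2.47*n^3 + 3.25*n^2 + 3.36*n - 8.11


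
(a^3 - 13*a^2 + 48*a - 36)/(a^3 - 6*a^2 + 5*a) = (a^2 - 12*a + 36)/(a*(a - 5))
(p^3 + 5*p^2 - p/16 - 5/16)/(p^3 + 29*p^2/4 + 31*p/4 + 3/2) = (4*p^2 + 19*p - 5)/(4*(p^2 + 7*p + 6))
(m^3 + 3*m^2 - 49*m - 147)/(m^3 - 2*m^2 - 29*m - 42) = (m + 7)/(m + 2)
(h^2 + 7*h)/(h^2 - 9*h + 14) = h*(h + 7)/(h^2 - 9*h + 14)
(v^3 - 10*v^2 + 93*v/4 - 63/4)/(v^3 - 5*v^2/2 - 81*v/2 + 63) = (v - 3/2)/(v + 6)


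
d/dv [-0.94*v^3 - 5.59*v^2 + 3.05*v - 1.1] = -2.82*v^2 - 11.18*v + 3.05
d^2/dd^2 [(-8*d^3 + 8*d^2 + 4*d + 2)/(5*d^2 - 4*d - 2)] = 4*(26*d^3 + 99*d^2 - 48*d + 26)/(125*d^6 - 300*d^5 + 90*d^4 + 176*d^3 - 36*d^2 - 48*d - 8)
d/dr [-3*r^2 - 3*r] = -6*r - 3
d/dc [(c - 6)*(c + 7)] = 2*c + 1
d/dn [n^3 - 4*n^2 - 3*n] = 3*n^2 - 8*n - 3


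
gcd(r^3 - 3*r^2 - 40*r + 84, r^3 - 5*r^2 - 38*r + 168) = r^2 - r - 42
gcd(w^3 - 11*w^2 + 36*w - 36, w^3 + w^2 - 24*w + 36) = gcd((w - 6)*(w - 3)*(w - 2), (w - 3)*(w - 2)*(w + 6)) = w^2 - 5*w + 6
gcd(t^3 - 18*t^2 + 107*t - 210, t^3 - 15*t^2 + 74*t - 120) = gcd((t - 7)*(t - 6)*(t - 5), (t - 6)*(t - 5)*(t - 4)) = t^2 - 11*t + 30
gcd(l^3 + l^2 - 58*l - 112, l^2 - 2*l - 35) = 1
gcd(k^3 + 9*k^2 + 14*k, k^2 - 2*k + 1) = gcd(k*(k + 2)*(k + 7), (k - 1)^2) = 1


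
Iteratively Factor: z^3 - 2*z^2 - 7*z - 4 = (z + 1)*(z^2 - 3*z - 4) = (z - 4)*(z + 1)*(z + 1)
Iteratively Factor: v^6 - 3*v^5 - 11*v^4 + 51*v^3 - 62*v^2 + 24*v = (v)*(v^5 - 3*v^4 - 11*v^3 + 51*v^2 - 62*v + 24) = v*(v - 1)*(v^4 - 2*v^3 - 13*v^2 + 38*v - 24) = v*(v - 3)*(v - 1)*(v^3 + v^2 - 10*v + 8) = v*(v - 3)*(v - 1)^2*(v^2 + 2*v - 8) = v*(v - 3)*(v - 2)*(v - 1)^2*(v + 4)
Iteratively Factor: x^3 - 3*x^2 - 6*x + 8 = (x - 4)*(x^2 + x - 2) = (x - 4)*(x + 2)*(x - 1)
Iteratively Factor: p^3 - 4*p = (p - 2)*(p^2 + 2*p) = (p - 2)*(p + 2)*(p)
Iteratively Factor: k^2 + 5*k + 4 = (k + 1)*(k + 4)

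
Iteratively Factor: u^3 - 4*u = (u - 2)*(u^2 + 2*u) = u*(u - 2)*(u + 2)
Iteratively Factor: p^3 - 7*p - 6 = (p - 3)*(p^2 + 3*p + 2) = (p - 3)*(p + 2)*(p + 1)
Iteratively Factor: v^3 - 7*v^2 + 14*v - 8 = (v - 4)*(v^2 - 3*v + 2) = (v - 4)*(v - 1)*(v - 2)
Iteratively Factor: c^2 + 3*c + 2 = (c + 2)*(c + 1)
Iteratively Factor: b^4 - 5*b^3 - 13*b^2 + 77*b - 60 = (b - 3)*(b^3 - 2*b^2 - 19*b + 20) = (b - 5)*(b - 3)*(b^2 + 3*b - 4) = (b - 5)*(b - 3)*(b + 4)*(b - 1)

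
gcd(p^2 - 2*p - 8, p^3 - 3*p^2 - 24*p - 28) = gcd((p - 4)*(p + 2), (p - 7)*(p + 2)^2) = p + 2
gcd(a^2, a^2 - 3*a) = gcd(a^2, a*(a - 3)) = a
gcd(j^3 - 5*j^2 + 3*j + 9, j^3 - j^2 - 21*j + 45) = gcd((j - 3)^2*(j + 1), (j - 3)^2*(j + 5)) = j^2 - 6*j + 9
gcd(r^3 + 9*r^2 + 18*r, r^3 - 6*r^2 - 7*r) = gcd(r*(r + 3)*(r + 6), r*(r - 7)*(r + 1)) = r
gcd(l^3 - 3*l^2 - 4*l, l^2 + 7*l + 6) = l + 1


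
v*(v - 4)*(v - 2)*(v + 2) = v^4 - 4*v^3 - 4*v^2 + 16*v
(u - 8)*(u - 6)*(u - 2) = u^3 - 16*u^2 + 76*u - 96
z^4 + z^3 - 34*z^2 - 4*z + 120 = (z - 5)*(z - 2)*(z + 2)*(z + 6)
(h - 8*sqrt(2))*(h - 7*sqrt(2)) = h^2 - 15*sqrt(2)*h + 112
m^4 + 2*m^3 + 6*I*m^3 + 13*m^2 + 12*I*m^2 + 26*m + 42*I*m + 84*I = (m + 2)*(m - 3*I)*(m + 2*I)*(m + 7*I)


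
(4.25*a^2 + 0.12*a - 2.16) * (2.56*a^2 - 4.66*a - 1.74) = 10.88*a^4 - 19.4978*a^3 - 13.4838*a^2 + 9.8568*a + 3.7584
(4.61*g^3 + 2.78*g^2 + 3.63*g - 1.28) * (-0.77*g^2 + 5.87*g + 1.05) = -3.5497*g^5 + 24.9201*g^4 + 18.364*g^3 + 25.2127*g^2 - 3.7021*g - 1.344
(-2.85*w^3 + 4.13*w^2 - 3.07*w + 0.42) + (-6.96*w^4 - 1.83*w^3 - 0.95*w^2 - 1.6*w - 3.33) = -6.96*w^4 - 4.68*w^3 + 3.18*w^2 - 4.67*w - 2.91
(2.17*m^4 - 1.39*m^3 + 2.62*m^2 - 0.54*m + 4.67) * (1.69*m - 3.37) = 3.6673*m^5 - 9.662*m^4 + 9.1121*m^3 - 9.742*m^2 + 9.7121*m - 15.7379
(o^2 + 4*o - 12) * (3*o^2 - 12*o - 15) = 3*o^4 - 99*o^2 + 84*o + 180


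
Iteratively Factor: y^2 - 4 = (y - 2)*(y + 2)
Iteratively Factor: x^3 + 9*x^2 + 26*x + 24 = (x + 3)*(x^2 + 6*x + 8) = (x + 2)*(x + 3)*(x + 4)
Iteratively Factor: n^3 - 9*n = (n - 3)*(n^2 + 3*n) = n*(n - 3)*(n + 3)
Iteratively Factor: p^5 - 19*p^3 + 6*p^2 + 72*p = (p - 3)*(p^4 + 3*p^3 - 10*p^2 - 24*p) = p*(p - 3)*(p^3 + 3*p^2 - 10*p - 24) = p*(p - 3)*(p + 4)*(p^2 - p - 6) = p*(p - 3)*(p + 2)*(p + 4)*(p - 3)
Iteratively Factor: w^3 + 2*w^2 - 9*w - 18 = (w + 3)*(w^2 - w - 6) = (w - 3)*(w + 3)*(w + 2)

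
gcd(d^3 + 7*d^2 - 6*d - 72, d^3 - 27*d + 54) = d^2 + 3*d - 18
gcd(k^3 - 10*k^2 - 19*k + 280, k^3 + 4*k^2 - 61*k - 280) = k^2 - 3*k - 40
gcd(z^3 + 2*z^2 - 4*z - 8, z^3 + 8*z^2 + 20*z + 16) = z^2 + 4*z + 4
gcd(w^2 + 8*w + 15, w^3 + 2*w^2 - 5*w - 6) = w + 3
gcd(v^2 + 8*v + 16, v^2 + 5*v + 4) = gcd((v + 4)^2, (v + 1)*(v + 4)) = v + 4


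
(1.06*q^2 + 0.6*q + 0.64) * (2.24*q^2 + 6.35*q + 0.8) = 2.3744*q^4 + 8.075*q^3 + 6.0916*q^2 + 4.544*q + 0.512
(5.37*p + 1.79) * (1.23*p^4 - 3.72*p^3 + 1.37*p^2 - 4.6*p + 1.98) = 6.6051*p^5 - 17.7747*p^4 + 0.6981*p^3 - 22.2497*p^2 + 2.3986*p + 3.5442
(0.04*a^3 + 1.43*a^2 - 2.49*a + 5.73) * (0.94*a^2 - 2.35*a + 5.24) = 0.0376*a^5 + 1.2502*a^4 - 5.4915*a^3 + 18.7309*a^2 - 26.5131*a + 30.0252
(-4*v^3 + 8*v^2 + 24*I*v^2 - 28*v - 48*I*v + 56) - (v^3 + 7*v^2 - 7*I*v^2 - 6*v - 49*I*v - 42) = -5*v^3 + v^2 + 31*I*v^2 - 22*v + I*v + 98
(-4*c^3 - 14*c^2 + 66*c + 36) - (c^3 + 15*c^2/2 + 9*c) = -5*c^3 - 43*c^2/2 + 57*c + 36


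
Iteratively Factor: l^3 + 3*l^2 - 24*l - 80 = (l + 4)*(l^2 - l - 20) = (l + 4)^2*(l - 5)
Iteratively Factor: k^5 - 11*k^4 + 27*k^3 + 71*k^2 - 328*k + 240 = (k - 5)*(k^4 - 6*k^3 - 3*k^2 + 56*k - 48) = (k - 5)*(k - 4)*(k^3 - 2*k^2 - 11*k + 12) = (k - 5)*(k - 4)*(k + 3)*(k^2 - 5*k + 4) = (k - 5)*(k - 4)^2*(k + 3)*(k - 1)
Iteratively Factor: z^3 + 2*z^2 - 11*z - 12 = (z + 4)*(z^2 - 2*z - 3) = (z - 3)*(z + 4)*(z + 1)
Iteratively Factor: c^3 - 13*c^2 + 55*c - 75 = (c - 5)*(c^2 - 8*c + 15) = (c - 5)*(c - 3)*(c - 5)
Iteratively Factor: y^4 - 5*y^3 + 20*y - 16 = (y - 2)*(y^3 - 3*y^2 - 6*y + 8) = (y - 2)*(y - 1)*(y^2 - 2*y - 8) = (y - 4)*(y - 2)*(y - 1)*(y + 2)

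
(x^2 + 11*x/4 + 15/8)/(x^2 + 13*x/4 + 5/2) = (x + 3/2)/(x + 2)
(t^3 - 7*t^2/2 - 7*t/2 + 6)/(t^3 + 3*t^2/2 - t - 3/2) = (t - 4)/(t + 1)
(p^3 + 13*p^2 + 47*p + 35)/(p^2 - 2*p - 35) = (p^2 + 8*p + 7)/(p - 7)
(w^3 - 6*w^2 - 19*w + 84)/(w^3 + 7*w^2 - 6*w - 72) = (w - 7)/(w + 6)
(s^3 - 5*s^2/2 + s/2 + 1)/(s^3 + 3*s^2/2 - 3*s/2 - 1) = (s - 2)/(s + 2)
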